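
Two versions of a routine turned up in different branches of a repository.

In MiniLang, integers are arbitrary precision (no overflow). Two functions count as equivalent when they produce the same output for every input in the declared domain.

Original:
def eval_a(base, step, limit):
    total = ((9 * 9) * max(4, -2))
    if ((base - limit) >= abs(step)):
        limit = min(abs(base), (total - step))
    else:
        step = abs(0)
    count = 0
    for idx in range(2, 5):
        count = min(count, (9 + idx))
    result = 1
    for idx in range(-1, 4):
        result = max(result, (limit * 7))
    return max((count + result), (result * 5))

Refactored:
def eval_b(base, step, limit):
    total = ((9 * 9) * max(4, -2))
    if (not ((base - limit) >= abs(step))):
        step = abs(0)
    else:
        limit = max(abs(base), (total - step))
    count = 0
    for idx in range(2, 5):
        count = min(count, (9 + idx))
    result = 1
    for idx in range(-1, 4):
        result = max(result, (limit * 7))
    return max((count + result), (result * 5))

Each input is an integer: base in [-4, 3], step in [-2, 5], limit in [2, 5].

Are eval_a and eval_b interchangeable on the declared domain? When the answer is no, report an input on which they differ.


The rewrite breaks on base=2, step=0, limit=2, where the results are 70 and 11340.
eval_a: total becomes 324; next ((base - limit) >= abs(step)) evaluates to true; next limit becomes 2; next count becomes 0; next at idx=2:; next count becomes 0; next at idx=3:; next count becomes 0; next at idx=4:; next count becomes 0; next result becomes 1; next at idx=-1:; next result becomes 14; next at idx=0:; next result becomes 14; next at idx=1:; next result becomes 14; next at idx=2:; next result becomes 14; next at idx=3:; next result becomes 14; next final value 70
eval_b: total becomes 324; next (not ((base - limit) >= abs(step))) evaluates to false; next limit becomes 324; next count becomes 0; next at idx=2:; next count becomes 0; next at idx=3:; next count becomes 0; next at idx=4:; next count becomes 0; next result becomes 1; next at idx=-1:; next result becomes 2268; next at idx=0:; next result becomes 2268; next at idx=1:; next result becomes 2268; next at idx=2:; next result becomes 2268; next at idx=3:; next result becomes 2268; next final value 11340
verdict: not equivalent; witness: base=2, step=0, limit=2


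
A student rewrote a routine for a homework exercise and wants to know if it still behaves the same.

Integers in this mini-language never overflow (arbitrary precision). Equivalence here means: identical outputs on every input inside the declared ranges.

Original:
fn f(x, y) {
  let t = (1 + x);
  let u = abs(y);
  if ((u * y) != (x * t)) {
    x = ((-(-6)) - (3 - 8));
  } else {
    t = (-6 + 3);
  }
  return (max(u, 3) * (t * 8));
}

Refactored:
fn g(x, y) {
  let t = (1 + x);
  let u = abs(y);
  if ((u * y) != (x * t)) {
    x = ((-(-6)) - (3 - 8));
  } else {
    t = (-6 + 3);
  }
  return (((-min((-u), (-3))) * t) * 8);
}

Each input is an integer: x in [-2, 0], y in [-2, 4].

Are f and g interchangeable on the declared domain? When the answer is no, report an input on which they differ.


Although min/max/abs usage differs, 21/21 inputs agree.
verdict: equivalent


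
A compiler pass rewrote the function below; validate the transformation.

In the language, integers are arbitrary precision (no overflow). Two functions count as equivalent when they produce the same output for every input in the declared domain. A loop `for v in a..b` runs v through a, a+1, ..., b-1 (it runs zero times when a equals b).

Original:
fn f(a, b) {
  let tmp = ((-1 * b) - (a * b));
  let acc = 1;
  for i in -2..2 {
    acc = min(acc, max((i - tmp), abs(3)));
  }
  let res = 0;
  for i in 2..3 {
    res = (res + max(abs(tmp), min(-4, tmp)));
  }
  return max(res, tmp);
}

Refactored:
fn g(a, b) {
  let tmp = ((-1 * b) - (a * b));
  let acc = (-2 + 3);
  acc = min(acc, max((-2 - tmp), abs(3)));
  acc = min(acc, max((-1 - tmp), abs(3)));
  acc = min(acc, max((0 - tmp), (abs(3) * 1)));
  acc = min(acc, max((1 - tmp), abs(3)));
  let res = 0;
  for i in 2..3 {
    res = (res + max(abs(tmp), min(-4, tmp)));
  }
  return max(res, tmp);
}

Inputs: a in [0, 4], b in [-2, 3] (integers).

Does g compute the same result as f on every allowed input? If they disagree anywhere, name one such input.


The two versions differ — the changes include arithmetic usage differs; loop structure differs; constant usage differs; statement counts differ; min/max/abs usage differs.
One worked example (a=0, b=0) — f: tmp becomes 0; next acc becomes 1; next at i=-2:; next acc becomes 1; next at i=-1:; next acc becomes 1; next at i=0:; next acc becomes 1; next at i=1:; next acc becomes 1; next res becomes 0; next at i=2:; next res becomes 0; next final value 0; g: tmp becomes 0; next acc becomes 1; next acc becomes 1; next acc becomes 1; next acc becomes 1; next acc becomes 1; next res becomes 0; next at i=2:; next res becomes 0; next final value 0; agreement on 0.
Every one of the 30 inputs gives matching results.
verdict: equivalent


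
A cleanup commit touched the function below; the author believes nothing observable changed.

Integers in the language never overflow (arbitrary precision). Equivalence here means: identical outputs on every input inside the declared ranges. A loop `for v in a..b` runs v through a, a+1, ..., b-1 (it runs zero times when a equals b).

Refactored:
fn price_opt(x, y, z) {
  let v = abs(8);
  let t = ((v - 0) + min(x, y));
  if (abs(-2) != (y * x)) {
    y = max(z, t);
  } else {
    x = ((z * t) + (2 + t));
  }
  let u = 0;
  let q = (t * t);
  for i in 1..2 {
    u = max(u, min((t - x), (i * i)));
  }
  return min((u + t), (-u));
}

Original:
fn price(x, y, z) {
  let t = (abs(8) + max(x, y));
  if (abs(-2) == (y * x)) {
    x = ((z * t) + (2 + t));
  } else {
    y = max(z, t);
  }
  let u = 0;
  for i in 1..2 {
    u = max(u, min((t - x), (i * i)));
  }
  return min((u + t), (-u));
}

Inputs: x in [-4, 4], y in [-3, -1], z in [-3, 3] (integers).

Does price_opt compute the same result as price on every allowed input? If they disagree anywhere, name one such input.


The edit looks behavioral (`max(x, y)` became `min(x, y)`), but over these ranges it never changes the outcome.
As a probe, take x=-3, y=-2, z=-2: price runs t becomes 6; next (abs(-2) == (y * x)) evaluates to false; next y becomes 6; next u becomes 0; next at i=1:; next u becomes 1; next final value -1; price_opt runs v becomes 8; next t becomes 5; next (abs(-2) != (y * x)) evaluates to true; next y becomes 5; next u becomes 0; next q becomes 25; next at i=1:; next u becomes 1; next final value -1; both end at -1.
Every one of the 189 inputs gives matching results.
verdict: equivalent


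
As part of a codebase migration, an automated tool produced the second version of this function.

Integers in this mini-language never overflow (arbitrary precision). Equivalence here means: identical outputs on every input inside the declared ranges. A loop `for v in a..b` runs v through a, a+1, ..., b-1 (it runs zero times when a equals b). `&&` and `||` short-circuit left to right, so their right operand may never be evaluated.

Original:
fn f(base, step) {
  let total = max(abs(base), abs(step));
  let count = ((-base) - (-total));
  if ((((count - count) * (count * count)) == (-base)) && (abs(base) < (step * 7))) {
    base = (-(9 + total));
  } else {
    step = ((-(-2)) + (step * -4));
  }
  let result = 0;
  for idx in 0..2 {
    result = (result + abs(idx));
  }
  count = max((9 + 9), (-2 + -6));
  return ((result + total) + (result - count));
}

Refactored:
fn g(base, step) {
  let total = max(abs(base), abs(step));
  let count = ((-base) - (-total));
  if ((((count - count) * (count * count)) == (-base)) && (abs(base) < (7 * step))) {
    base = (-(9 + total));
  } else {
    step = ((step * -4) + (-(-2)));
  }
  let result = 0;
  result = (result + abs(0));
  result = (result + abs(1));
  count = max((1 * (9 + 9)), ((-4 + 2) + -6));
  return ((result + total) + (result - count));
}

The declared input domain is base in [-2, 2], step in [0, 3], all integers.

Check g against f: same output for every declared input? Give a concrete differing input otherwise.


Reading the diff, among the changes: local variable names differ; and loop structure differs; and constant usage differs; and arithmetic usage differs; and min/max/abs usage differs.
One worked example (base=2, step=2) — f: total := 2 | count := 0 | ((((count - count) * (count * count)) == (-base)) && (abs(base) < (step * 7))): false | step := -6 | result := 0 | iter idx=0: | result := 0 | iter idx=1: | result := 1 | count := 18 | result -14; g: total := 2 | count := 0 | ((((count - count) * (count * count)) == (-base)) && (abs(base) < (7 * step))): false | step := -6 | result := 0 | result := 0 | result := 1 | count := 18 | result -14; agreement on -14.
Sweeping the whole domain (20 inputs) finds no disagreement.
verdict: equivalent


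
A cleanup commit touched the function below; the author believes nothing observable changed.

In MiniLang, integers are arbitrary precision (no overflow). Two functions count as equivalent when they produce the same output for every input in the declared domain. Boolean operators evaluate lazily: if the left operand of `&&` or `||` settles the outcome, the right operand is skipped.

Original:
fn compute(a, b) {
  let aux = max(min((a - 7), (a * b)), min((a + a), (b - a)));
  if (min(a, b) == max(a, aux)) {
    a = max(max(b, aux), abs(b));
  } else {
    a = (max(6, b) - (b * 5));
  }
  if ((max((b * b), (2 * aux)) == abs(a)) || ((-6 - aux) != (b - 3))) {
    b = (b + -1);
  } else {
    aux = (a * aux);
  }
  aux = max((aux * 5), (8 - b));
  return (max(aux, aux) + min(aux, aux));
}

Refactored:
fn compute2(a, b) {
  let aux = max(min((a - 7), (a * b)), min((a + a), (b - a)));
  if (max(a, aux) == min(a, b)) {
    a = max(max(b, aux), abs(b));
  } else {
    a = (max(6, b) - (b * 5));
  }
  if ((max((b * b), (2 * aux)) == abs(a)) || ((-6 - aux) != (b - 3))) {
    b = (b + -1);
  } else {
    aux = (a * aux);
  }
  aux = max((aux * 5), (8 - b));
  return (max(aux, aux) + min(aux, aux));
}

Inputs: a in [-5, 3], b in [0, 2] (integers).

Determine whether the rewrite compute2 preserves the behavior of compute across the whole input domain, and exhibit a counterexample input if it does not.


The two are interchangeable: same computation, different form, and every declared input agrees.
Tracing a=-1, b=0: compute: aux becomes -2; next (min(a, b) == max(a, aux)) evaluates to true; next a becomes 0; next ((max((b * b), (2 * aux)) == abs(a)) || ((-6 - aux) != (b - 3))) evaluates to true; next b becomes -1; next aux becomes 9; next final value 18 | compute2: aux becomes -2; next (max(a, aux) == min(a, b)) evaluates to true; next a becomes 0; next ((max((b * b), (2 * aux)) == abs(a)) || ((-6 - aux) != (b - 3))) evaluates to true; next b becomes -1; next aux becomes 9; next final value 18 — matching result 18.
Every one of the 27 inputs gives matching results.
verdict: equivalent


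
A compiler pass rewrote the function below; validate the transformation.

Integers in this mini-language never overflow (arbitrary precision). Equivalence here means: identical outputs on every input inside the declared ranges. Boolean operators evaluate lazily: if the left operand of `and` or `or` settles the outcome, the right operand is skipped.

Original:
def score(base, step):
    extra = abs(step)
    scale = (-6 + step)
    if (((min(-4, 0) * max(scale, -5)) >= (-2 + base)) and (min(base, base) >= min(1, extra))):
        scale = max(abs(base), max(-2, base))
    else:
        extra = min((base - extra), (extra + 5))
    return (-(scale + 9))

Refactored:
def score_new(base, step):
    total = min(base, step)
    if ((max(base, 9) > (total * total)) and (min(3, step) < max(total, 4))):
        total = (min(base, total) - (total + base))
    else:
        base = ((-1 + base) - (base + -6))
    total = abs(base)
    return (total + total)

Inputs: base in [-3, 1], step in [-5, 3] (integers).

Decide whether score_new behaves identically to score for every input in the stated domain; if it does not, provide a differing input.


Consider the input base=-3, step=-5.
score: extra=5, then scale=-11, then (((min(-4, 0) * max(scale, -5)) >= (-2 + base)) and (min(base, base) >= min(1, extra))) is false, then extra=-8, then returns 2
score_new: total=-5, then ((max(base, 9) > (total * total)) and (min(3, step) < max(total, 4))) is false, then base=5, then total=5, then returns 10
2 != 10, so the rewrite changes behavior.
verdict: not equivalent; witness: base=-3, step=-5


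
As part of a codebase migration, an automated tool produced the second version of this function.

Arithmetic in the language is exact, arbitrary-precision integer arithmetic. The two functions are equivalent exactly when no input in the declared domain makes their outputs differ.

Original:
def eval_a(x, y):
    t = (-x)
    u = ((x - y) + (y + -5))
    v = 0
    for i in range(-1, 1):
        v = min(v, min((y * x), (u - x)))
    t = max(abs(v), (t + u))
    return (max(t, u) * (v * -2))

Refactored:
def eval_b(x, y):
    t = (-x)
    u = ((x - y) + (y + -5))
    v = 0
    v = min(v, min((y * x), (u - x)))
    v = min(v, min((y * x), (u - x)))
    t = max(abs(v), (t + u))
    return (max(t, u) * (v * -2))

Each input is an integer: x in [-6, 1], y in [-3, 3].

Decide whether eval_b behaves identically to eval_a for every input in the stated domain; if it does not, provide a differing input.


Comparing the listings, the differences include: min/max/abs usage differs; also loop structure differs; also arithmetic usage differs; also local variable names differ.
Tracing x=1, y=3: eval_a: t=-1, then u=-4, then v=0, then (i=-1), then v=-5, then (i=0), then v=-5, then t=5, then returns 50 | eval_b: t=-1, then u=-4, then v=0, then v=-5, then v=-5, then t=5, then returns 50 — matching result 50.
Every one of the 56 inputs gives matching results.
verdict: equivalent


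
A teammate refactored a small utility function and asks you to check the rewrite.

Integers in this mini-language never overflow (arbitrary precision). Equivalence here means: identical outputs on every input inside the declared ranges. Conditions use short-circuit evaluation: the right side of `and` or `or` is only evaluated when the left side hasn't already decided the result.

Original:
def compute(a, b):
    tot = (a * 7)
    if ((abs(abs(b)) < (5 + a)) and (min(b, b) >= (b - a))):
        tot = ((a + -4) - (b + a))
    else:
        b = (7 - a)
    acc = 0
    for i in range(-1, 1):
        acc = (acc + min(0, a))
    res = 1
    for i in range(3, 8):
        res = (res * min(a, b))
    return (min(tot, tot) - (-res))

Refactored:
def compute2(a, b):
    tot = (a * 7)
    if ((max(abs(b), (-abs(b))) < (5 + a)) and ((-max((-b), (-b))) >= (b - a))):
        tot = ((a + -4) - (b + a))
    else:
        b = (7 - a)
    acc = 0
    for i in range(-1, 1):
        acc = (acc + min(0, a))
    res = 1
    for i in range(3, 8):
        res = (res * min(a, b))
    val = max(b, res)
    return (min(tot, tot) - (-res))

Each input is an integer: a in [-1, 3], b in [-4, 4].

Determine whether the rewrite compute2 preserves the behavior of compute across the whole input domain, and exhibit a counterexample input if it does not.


Reading the diff, among the changes: min/max/abs usage differs, local variable names differ, statement counts differ.
As a probe, take a=1, b=0: compute runs tot := 7 | ((abs(abs(b)) < (5 + a)) and (min(b, b) >= (b - a))): true | tot := -4 | acc := 0 | iter i=-1: | acc := 0 | iter i=0: | acc := 0 | res := 1 | iter i=3: | res := 0 | iter i=4: | res := 0 | iter i=5: | res := 0 | iter i=6: | res := 0 | iter i=7: | res := 0 | result -4; compute2 runs tot := 7 | ((max(abs(b), (-abs(b))) < (5 + a)) and ((-max((-b), (-b))) >= (b - a))): true | tot := -4 | acc := 0 | iter i=-1: | acc := 0 | iter i=0: | acc := 0 | res := 1 | iter i=3: | res := 0 | iter i=4: | res := 0 | iter i=5: | res := 0 | iter i=6: | res := 0 | iter i=7: | res := 0 | val := 0 | result -4; both end at -4.
An exhaustive pass over the 45 declared inputs shows identical outputs.
verdict: equivalent


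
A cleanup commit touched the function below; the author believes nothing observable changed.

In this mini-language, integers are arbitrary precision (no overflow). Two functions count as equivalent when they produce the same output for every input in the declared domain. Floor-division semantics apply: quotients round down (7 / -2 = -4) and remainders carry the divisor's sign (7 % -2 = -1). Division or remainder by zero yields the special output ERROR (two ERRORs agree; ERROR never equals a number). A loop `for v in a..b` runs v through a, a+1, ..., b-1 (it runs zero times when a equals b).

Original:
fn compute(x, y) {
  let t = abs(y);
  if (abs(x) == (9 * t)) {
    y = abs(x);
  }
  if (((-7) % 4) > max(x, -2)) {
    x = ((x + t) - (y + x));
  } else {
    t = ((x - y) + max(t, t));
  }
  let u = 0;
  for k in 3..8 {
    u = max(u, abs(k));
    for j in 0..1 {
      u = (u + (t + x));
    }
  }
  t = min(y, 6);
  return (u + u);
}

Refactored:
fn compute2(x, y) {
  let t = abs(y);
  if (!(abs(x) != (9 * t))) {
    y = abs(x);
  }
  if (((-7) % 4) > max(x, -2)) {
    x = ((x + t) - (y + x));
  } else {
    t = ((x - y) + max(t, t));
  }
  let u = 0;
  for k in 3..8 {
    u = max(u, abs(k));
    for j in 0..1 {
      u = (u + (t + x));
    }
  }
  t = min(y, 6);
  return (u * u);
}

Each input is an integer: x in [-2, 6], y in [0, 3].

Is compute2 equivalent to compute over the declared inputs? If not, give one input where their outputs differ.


Not equivalent: x=-2, y=0 separates them (14 vs 49).
compute: t becomes 0; next (abs(x) == (9 * t)) evaluates to false; next (((-7) % 4) > max(x, -2)) evaluates to true; next x becomes 0; next u becomes 0; next at k=3:; next u becomes 3; next at j=0:; next u becomes 3; next at k=4:; next u becomes 4; next at j=0:; next u becomes 4; next at k=5:; next u becomes 5; next at j=0:; next u becomes 5; next at k=6:; next u becomes 6; next at j=0:; next u becomes 6; next at k=7:; next u becomes 7; next at j=0:; next u becomes 7; next t becomes 0; next final value 14
compute2: t becomes 0; next (!(abs(x) != (9 * t))) evaluates to false; next (((-7) % 4) > max(x, -2)) evaluates to true; next x becomes 0; next u becomes 0; next at k=3:; next u becomes 3; next at j=0:; next u becomes 3; next at k=4:; next u becomes 4; next at j=0:; next u becomes 4; next at k=5:; next u becomes 5; next at j=0:; next u becomes 5; next at k=6:; next u becomes 6; next at j=0:; next u becomes 6; next at k=7:; next u becomes 7; next at j=0:; next u becomes 7; next t becomes 0; next final value 49
verdict: not equivalent; witness: x=-2, y=0


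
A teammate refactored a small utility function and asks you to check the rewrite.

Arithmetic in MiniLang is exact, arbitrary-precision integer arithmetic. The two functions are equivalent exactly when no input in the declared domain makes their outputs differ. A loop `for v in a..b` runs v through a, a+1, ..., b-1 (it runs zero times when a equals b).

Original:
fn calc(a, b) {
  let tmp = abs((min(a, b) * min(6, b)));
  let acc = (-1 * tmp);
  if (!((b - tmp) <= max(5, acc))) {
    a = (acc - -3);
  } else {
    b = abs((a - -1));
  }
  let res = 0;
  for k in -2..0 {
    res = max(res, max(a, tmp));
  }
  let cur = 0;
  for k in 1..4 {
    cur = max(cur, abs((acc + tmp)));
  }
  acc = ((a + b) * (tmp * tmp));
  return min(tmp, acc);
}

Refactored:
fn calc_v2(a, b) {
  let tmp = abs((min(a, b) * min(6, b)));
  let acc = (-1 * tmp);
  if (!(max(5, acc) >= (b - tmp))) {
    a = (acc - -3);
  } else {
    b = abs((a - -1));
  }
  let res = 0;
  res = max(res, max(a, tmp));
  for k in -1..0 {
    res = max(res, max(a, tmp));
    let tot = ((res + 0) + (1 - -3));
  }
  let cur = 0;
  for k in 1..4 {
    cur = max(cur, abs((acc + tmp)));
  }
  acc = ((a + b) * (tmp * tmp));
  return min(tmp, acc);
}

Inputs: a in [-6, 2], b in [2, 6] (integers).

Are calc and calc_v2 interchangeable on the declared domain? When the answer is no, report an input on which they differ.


Differences: loop structure differs, constant usage differs, statement counts differ, min/max/abs usage differs, arithmetic usage differs, local variable names differ, comparison usage differs — yet all 45 inputs agree.
verdict: equivalent


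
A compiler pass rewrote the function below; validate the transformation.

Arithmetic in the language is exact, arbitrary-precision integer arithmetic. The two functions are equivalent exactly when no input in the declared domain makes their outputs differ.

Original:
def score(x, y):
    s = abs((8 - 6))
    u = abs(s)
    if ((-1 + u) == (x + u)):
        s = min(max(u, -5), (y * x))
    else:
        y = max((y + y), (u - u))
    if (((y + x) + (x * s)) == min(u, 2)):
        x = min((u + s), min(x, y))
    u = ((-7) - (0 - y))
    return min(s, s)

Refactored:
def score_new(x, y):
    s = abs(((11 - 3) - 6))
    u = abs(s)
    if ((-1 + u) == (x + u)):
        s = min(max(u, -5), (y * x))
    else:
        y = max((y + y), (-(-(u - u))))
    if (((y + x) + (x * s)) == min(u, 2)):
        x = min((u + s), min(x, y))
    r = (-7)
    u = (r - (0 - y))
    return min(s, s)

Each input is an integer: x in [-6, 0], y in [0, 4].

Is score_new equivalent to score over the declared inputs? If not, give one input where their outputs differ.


Changes here: local variable names differ; and constant usage differs; and arithmetic usage differs; and statement counts differ; the full 35-point sweep finds no disagreement.
verdict: equivalent


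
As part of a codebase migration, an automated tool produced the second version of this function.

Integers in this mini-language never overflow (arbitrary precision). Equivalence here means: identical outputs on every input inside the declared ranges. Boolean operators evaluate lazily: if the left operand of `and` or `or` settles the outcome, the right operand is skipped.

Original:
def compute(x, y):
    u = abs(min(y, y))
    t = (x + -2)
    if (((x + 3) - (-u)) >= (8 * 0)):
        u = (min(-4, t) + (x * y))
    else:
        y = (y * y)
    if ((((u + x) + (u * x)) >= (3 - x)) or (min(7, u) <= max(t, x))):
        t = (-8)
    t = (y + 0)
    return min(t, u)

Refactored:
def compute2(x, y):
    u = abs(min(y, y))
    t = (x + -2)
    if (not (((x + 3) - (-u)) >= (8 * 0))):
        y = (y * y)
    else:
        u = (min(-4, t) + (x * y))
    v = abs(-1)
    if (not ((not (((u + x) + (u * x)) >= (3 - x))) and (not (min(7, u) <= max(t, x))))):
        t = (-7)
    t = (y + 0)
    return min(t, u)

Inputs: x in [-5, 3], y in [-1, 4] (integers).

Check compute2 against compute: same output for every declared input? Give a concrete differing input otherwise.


The one real change (`8` became `7`) has no effect anywhere in the declared ranges; all 54 inputs agree.
verdict: equivalent


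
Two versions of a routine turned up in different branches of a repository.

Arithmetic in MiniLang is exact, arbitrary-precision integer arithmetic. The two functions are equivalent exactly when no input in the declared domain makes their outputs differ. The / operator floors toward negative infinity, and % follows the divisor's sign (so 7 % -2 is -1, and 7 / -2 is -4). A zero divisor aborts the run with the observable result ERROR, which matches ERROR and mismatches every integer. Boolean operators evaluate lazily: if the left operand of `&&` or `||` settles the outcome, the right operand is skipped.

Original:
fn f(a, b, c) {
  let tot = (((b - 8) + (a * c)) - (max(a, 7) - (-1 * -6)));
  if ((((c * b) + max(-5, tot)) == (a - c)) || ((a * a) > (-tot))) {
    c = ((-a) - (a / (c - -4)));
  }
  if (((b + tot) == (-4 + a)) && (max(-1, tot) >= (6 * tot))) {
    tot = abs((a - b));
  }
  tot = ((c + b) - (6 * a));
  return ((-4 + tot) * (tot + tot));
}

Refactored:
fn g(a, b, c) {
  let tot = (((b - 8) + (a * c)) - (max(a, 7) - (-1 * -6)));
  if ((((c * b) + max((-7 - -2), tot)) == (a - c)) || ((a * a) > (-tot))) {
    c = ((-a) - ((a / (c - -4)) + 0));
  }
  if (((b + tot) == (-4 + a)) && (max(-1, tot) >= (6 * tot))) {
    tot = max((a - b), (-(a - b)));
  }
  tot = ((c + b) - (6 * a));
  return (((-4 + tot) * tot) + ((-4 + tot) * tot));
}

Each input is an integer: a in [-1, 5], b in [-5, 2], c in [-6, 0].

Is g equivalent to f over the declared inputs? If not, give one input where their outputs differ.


Changes here: arithmetic usage differs, constant usage differs, min/max/abs usage differs; the full 392-point sweep finds no disagreement.
verdict: equivalent


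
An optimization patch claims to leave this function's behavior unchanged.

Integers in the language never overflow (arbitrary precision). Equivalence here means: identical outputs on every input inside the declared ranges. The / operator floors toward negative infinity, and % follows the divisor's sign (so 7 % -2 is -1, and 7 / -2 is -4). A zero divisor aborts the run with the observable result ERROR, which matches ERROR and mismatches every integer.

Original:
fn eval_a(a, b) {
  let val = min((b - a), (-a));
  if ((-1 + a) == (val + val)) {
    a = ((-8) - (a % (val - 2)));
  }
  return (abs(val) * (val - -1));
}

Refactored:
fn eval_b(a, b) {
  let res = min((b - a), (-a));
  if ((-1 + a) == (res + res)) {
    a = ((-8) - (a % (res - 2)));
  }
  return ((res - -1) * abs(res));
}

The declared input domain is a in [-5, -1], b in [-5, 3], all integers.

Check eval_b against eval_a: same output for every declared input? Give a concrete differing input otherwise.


Differences: local variable names differ — yet all 45 inputs agree.
verdict: equivalent


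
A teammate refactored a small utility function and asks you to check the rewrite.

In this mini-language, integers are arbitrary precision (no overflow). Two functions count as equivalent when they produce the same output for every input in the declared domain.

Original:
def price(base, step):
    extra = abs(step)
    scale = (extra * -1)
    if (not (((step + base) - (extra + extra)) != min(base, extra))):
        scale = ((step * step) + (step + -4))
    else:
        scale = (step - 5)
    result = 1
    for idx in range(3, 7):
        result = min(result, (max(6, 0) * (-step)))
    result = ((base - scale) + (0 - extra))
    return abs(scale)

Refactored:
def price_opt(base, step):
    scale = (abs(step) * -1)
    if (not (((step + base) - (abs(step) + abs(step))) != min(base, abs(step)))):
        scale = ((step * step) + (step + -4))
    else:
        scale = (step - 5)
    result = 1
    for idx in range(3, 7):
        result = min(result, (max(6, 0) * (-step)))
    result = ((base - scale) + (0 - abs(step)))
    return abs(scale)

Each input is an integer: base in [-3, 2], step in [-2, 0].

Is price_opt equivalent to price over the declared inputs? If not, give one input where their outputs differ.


Differences: local variable names differ; also statement counts differ; also min/max/abs usage differs — yet all 18 inputs agree.
verdict: equivalent


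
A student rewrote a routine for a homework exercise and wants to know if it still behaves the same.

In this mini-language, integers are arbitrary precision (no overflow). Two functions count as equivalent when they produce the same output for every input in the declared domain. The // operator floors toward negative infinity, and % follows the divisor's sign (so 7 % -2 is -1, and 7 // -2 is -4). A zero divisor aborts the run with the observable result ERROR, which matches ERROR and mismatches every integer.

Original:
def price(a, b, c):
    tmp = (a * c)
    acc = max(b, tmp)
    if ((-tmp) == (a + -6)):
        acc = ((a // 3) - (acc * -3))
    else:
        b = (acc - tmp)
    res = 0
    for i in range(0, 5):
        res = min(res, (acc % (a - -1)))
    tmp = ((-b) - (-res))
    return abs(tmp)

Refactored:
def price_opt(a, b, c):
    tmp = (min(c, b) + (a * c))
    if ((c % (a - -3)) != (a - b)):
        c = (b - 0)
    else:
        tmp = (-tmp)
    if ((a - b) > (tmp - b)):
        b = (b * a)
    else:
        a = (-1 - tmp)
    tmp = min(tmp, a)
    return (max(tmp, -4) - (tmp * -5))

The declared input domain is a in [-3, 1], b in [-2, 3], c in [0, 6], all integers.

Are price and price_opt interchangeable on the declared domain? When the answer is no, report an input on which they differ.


Try a=-3, b=-2, c=0.
price: tmp := 0 | acc := 0 | ((-tmp) == (a + -6)): false | b := 0 | res := 0 | iter i=0: | res := 0 | iter i=1: | res := 0 | iter i=2: | res := 0 | iter i=3: | res := 0 | iter i=4: | res := 0 | tmp := 0 | result 0
price_opt: tmp := -2 | divide-by-zero, output ERROR
0 vs ERROR — the two versions disagree here.
verdict: not equivalent; witness: a=-3, b=-2, c=0


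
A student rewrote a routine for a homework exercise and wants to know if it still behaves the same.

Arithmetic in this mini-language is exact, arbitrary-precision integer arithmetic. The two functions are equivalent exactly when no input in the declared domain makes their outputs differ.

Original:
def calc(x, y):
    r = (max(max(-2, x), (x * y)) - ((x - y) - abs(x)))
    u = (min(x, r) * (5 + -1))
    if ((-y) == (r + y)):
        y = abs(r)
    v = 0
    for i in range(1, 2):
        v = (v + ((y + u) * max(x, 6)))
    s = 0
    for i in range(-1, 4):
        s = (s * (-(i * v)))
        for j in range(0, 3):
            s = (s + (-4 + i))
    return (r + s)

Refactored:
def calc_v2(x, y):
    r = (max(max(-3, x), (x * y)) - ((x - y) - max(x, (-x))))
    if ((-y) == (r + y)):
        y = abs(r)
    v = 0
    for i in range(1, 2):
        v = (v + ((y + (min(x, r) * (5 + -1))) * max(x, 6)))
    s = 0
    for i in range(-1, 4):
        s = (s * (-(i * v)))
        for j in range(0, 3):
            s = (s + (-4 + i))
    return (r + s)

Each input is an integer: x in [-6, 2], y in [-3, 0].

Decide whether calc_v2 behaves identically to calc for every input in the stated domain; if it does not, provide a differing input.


Equivalent. Although `-2` became `-3`, no input in the stated domain can expose it.
Sweeping the whole domain (36 inputs) finds no disagreement.
One worked example (x=-4, y=-1) — calc: r becomes 11; next u becomes -16; next ((-y) == (r + y)) evaluates to false; next v becomes 0; next at i=1:; next v becomes -102; next s becomes 0; next at i=-1:; next s becomes 0; next at j=0:; next s becomes -5; next at j=1:; next s becomes -10; next at j=2:; next s becomes -15; next at i=0:; next s becomes 0; next at j=0:; next s becomes -4; next at j=1:; next s becomes -8; next at j=2:; next s becomes -12; next at i=1:; next s becomes -1224; next at j=0:; next s becomes -1227; next at j=1:; next s becomes -1230; next at j=2:; next s becomes -1233; next at i=2:; next s becomes -251532; next at j=0:; next s becomes -251534; next at j=1:; next s becomes -251536; next at j=2:; next s becomes -251538; next at i=3:; next s becomes -76970628; next at j=0:; next s becomes -76970629; next at j=1:; next s becomes -76970630; next at j=2:; next s becomes -76970631; next final value -76970620; calc_v2: r becomes 11; next ((-y) == (r + y)) evaluates to false; next v becomes 0; next at i=1:; next v becomes -102; next s becomes 0; next at i=-1:; next s becomes 0; next at j=0:; next s becomes -5; next at j=1:; next s becomes -10; next at j=2:; next s becomes -15; next at i=0:; next s becomes 0; next at j=0:; next s becomes -4; next at j=1:; next s becomes -8; next at j=2:; next s becomes -12; next at i=1:; next s becomes -1224; next at j=0:; next s becomes -1227; next at j=1:; next s becomes -1230; next at j=2:; next s becomes -1233; next at i=2:; next s becomes -251532; next at j=0:; next s becomes -251534; next at j=1:; next s becomes -251536; next at j=2:; next s becomes -251538; next at i=3:; next s becomes -76970628; next at j=0:; next s becomes -76970629; next at j=1:; next s becomes -76970630; next at j=2:; next s becomes -76970631; next final value -76970620; agreement on -76970620.
verdict: equivalent


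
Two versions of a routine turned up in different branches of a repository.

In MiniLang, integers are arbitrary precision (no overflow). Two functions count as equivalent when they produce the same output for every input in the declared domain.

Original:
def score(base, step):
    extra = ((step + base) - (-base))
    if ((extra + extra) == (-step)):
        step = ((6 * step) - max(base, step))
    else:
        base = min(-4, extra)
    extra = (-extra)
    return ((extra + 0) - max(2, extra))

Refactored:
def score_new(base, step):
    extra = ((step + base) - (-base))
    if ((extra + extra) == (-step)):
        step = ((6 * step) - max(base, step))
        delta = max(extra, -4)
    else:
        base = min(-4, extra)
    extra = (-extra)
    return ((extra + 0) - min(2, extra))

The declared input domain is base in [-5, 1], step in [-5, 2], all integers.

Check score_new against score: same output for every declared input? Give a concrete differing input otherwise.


Try base=-5, step=-5.
score: extra = -15; ((extra + extra) == (-step)) -> false; base = -15; extra = 15; return 0
score_new: extra = -15; ((extra + extra) == (-step)) -> false; base = -15; extra = 15; return 13
0 vs 13 — the two versions disagree here.
verdict: not equivalent; witness: base=-5, step=-5


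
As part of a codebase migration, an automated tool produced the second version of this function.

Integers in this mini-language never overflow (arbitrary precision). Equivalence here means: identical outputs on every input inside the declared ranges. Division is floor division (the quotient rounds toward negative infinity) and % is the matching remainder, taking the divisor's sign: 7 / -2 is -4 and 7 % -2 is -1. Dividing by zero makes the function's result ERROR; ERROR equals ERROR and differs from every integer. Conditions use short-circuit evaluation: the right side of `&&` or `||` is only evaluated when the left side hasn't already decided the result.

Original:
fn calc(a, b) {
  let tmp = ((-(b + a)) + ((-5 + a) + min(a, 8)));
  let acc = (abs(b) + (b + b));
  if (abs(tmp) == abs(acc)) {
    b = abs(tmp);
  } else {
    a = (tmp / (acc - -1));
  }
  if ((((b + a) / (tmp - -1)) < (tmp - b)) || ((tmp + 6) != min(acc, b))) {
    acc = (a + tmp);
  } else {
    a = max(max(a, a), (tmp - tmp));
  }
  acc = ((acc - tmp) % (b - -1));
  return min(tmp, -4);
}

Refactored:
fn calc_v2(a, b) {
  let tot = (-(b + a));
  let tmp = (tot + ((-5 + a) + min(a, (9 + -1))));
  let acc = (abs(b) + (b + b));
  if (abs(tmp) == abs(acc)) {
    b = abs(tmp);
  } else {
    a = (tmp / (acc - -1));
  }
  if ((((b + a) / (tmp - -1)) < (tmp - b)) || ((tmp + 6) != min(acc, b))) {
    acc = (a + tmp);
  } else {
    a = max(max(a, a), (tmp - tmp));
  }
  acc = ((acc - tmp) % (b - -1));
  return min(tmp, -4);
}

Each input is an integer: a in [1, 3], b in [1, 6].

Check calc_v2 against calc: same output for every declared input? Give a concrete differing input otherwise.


Behavior is preserved: although statement counts differ, local variable names differ, arithmetic usage differs, constant usage differs, the outputs never diverge.
Tracing a=2, b=1: calc: tmp = -4; acc = 3; (abs(tmp) == abs(acc)) -> false; a = -1; ((((b + a) / (tmp - -1)) < (tmp - b)) || ((tmp + 6) != min(acc, b))) -> true; acc = -5; acc = 1; return -4 | calc_v2: tot = -3; tmp = -4; acc = 3; (abs(tmp) == abs(acc)) -> false; a = -1; ((((b + a) / (tmp - -1)) < (tmp - b)) || ((tmp + 6) != min(acc, b))) -> true; acc = -5; acc = 1; return -4 — matching result -4.
Checked all 18 inputs in the declared domain: the outputs agree on every one.
verdict: equivalent


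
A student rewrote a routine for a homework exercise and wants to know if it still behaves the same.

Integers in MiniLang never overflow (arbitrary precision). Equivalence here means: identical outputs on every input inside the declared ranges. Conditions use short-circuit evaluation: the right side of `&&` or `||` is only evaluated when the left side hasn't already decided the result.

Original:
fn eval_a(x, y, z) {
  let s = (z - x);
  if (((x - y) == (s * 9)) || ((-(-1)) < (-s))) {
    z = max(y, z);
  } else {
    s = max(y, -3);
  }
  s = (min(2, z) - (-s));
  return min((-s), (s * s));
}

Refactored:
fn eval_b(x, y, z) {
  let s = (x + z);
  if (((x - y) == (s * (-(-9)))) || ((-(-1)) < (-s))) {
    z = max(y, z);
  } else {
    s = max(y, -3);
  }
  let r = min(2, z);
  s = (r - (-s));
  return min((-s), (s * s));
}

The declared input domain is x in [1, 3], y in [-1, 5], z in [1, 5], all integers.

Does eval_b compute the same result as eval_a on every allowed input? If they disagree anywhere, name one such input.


At x=1, y=1, z=1: eval_a gives -1, eval_b gives -2.
verdict: not equivalent; witness: x=1, y=1, z=1


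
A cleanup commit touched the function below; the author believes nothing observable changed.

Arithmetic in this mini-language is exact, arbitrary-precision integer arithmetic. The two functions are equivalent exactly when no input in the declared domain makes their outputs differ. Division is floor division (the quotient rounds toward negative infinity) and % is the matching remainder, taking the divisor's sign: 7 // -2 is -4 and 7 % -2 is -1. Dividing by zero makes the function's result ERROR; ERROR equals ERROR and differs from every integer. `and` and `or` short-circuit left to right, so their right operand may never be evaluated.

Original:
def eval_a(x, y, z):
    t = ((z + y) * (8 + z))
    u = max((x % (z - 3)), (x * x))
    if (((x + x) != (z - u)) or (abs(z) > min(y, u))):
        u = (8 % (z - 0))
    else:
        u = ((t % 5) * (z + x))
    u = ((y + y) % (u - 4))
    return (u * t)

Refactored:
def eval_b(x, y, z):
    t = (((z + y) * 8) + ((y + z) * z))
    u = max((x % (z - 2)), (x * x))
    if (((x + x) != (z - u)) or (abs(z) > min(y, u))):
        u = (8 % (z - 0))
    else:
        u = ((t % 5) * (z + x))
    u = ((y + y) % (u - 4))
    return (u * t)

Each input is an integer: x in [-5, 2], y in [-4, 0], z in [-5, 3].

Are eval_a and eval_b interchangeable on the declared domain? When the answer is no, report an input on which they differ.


The rewrite breaks on x=-5, y=-4, z=2, where the results are 0 and ERROR.
eval_a: t := -20 | u := 25 | (((x + x) != (z - u)) or (abs(z) > min(y, u))): true | u := 0 | u := 0 | result 0
eval_b: t := -20 | divide-by-zero, output ERROR
verdict: not equivalent; witness: x=-5, y=-4, z=2


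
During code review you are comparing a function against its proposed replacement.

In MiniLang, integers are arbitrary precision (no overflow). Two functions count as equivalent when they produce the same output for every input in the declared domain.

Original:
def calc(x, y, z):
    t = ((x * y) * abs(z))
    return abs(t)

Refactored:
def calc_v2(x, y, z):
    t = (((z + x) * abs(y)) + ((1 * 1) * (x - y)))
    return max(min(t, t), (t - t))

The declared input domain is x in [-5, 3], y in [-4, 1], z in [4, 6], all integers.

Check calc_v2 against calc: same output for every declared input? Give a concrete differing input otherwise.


Evaluate both at x=-5, y=-4, z=4.
calc: t=80, then returns 80
calc_v2: t=-5, then returns 0
80 vs 0 — the two versions disagree here.
verdict: not equivalent; witness: x=-5, y=-4, z=4


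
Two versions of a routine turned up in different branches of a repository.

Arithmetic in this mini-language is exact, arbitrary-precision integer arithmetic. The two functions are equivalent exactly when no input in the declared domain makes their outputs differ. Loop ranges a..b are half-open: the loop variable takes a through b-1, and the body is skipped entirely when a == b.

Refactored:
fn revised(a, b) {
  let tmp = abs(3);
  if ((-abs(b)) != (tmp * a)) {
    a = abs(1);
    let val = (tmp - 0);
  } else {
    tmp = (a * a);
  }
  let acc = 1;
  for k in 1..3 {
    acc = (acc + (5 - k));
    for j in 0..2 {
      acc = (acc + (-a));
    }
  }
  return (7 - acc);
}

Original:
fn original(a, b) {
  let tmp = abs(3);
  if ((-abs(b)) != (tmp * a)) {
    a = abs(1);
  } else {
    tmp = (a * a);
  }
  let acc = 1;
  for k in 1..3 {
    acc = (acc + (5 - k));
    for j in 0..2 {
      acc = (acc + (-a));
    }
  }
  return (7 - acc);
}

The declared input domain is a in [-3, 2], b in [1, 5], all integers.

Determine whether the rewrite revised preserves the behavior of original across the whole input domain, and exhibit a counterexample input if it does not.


Comparing the listings, the differences include: constant usage differs, plus statement counts differ, plus arithmetic usage differs, plus local variable names differ.
Tracing a=-1, b=1: original: tmp := 3 | ((-abs(b)) != (tmp * a)): true | a := 1 | acc := 1 | iter k=1: | acc := 5 | iter j=0: | acc := 4 | iter j=1: | acc := 3 | iter k=2: | acc := 6 | iter j=0: | acc := 5 | iter j=1: | acc := 4 | result 3 | revised: tmp := 3 | ((-abs(b)) != (tmp * a)): true | a := 1 | val := 3 | acc := 1 | iter k=1: | acc := 5 | iter j=0: | acc := 4 | iter j=1: | acc := 3 | iter k=2: | acc := 6 | iter j=0: | acc := 5 | iter j=1: | acc := 4 | result 3 — matching result 3.
Checked all 30 inputs in the declared domain: the outputs agree on every one.
verdict: equivalent
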